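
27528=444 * 62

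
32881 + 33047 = 65928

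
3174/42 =75 +4/7  =  75.57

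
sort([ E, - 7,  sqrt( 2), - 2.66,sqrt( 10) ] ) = [ - 7,-2.66,sqrt( 2 ), E,sqrt( 10 ) ] 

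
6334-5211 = 1123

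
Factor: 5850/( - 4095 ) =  - 2^1*5^1*7^( - 1) =- 10/7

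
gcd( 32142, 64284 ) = 32142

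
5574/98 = 56 + 43/49=56.88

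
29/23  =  1 + 6/23 = 1.26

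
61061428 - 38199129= 22862299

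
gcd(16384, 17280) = 128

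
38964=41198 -2234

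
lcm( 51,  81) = 1377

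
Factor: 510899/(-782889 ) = -3^(  -  1 ) * 23^1*97^1*163^( - 1)*229^1*1601^( - 1) 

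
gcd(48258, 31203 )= 9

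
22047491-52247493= - 30200002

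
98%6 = 2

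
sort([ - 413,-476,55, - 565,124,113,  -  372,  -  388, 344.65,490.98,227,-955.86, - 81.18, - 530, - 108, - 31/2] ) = [ - 955.86, - 565, - 530, - 476, - 413 , - 388, - 372,-108, - 81.18,-31/2,55,113,124, 227,344.65,  490.98]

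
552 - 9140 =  - 8588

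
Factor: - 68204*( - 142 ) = 2^3 * 17^2 *59^1  *71^1 = 9684968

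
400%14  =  8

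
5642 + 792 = 6434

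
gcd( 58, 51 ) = 1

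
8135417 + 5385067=13520484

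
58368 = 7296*8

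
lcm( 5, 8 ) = 40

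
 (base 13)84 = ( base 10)108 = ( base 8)154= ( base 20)58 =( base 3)11000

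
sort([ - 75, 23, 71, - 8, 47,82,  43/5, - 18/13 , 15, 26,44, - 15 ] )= [ - 75 , - 15 , - 8, - 18/13,43/5,15, 23, 26,44 , 47, 71,82]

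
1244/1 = 1244=1244.00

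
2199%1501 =698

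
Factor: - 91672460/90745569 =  - 2^2 * 3^(-3)*5^1*11^1*416693^1 * 3360947^ ( - 1 ) 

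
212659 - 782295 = -569636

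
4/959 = 4/959 = 0.00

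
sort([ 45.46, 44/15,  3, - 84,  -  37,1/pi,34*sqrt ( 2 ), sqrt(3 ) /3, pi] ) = [ - 84, - 37,1/pi , sqrt(3 )/3, 44/15, 3, pi, 45.46, 34*sqrt(2)] 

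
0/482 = 0= 0.00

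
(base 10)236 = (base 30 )7q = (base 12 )178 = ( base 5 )1421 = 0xec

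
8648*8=69184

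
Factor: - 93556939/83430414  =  -2^( - 1 )*3^( - 2)*7^1*23^1 * 581099^1*4635023^(  -  1)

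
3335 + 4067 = 7402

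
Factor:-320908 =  - 2^2 * 7^1*73^1*157^1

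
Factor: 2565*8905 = 3^3*5^2*13^1*19^1*137^1  =  22841325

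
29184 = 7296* 4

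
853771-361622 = 492149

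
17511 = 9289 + 8222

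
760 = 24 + 736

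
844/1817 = 844/1817  =  0.46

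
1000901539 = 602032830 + 398868709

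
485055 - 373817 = 111238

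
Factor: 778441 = 31^1*25111^1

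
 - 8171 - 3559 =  - 11730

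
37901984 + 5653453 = 43555437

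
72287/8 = 9035 + 7/8 = 9035.88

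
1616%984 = 632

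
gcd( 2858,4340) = 2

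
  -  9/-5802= 3/1934 = 0.00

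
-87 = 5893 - 5980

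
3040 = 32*95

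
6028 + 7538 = 13566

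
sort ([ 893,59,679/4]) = [59,679/4, 893] 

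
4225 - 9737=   -  5512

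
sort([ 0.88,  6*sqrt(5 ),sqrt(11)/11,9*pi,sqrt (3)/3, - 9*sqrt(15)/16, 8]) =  [- 9*sqrt( 15)/16,sqrt(11) /11,sqrt( 3)/3,0.88,8, 6*sqrt ( 5), 9*pi ]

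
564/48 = 47/4 = 11.75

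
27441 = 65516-38075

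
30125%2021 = 1831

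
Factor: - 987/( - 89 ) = 3^1 * 7^1*47^1*89^(-1)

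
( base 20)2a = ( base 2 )110010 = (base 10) 50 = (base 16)32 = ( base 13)3B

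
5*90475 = 452375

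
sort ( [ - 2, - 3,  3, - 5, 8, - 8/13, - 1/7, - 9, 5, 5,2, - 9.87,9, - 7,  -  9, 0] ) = [ - 9.87, - 9 , - 9, - 7, - 5, -3, - 2, - 8/13,-1/7, 0, 2 , 3, 5, 5, 8, 9 ] 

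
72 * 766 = 55152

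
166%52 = 10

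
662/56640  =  331/28320 = 0.01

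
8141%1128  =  245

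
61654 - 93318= - 31664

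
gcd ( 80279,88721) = 1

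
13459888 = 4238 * 3176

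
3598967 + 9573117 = 13172084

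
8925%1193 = 574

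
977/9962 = 977/9962=0.10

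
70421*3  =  211263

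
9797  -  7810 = 1987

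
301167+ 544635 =845802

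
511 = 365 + 146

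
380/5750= 38/575 = 0.07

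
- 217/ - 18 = 217/18 = 12.06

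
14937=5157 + 9780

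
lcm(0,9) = 0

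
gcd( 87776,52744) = 8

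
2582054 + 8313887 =10895941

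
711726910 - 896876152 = -185149242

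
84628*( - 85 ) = - 7193380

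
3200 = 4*800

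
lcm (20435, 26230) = 1757410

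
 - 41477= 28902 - 70379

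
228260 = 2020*113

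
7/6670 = 7/6670 = 0.00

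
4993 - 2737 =2256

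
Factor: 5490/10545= 2^1*3^1*19^(-1)*37^( - 1)*61^1=366/703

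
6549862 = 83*78914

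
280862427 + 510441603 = 791304030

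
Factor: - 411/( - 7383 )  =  137/2461 = 23^(  -  1)*107^( - 1 )*137^1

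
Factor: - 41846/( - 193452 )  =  61/282 =2^( - 1 )*3^( - 1)*  47^ ( - 1) *61^1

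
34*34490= 1172660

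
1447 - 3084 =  - 1637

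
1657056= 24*69044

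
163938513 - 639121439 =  -475182926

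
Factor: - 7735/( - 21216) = 35/96 = 2^ ( - 5 )*3^ ( - 1)*5^1*7^1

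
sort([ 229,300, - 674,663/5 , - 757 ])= [-757, - 674, 663/5,229 , 300 ]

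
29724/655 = 29724/655 =45.38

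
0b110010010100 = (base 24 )5E4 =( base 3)11102021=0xc94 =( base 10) 3220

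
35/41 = 35/41 = 0.85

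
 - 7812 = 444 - 8256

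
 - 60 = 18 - 78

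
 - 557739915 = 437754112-995494027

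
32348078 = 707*45754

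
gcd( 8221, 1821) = 1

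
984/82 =12 = 12.00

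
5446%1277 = 338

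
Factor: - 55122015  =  -3^1*5^1*13^1*282677^1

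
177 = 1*177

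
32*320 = 10240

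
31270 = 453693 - 422423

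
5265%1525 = 690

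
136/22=6 + 2/11=   6.18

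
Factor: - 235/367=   -  5^1*47^1*367^( - 1)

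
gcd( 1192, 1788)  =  596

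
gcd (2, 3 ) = 1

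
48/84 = 4/7 = 0.57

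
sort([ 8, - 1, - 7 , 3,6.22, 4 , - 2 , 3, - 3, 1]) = [ - 7, - 3, - 2, - 1,  1,  3,  3 , 4, 6.22,8]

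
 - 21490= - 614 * 35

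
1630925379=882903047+748022332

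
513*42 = 21546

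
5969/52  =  5969/52 = 114.79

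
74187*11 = 816057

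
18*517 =9306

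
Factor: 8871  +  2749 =11620 = 2^2*5^1*7^1*83^1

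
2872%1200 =472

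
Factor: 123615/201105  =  67/109 = 67^1 * 109^( - 1)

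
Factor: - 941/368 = - 2^(  -  4)*23^( - 1)*941^1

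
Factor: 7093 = 41^1 * 173^1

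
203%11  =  5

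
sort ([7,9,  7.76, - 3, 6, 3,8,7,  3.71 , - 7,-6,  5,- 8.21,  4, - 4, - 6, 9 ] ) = [ - 8.21, -7 , - 6,  -  6, - 4,  -  3,  3,3.71 , 4,  5 , 6, 7, 7,7.76,8, 9 , 9]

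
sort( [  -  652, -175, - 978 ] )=[ - 978 , - 652,-175 ]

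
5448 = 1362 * 4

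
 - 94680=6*( - 15780)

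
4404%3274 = 1130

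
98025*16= 1568400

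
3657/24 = 152 + 3/8 = 152.38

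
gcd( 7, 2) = 1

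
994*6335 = 6296990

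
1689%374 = 193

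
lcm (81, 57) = 1539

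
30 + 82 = 112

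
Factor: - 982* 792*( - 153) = 2^4*3^4*11^1*17^1*491^1 = 118994832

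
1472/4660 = 368/1165 =0.32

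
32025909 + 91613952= 123639861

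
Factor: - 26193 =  - 3^1*8731^1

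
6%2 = 0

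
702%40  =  22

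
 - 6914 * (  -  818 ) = 5655652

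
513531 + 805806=1319337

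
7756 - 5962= 1794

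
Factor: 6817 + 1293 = 8110= 2^1*5^1*811^1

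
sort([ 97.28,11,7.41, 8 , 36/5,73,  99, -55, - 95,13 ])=[-95, - 55,36/5,7.41,8, 11,  13, 73, 97.28  ,  99]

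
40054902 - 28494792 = 11560110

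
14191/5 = 14191/5 =2838.20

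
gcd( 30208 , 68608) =512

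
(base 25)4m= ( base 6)322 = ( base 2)1111010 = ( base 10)122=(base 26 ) 4I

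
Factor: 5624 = 2^3*19^1*37^1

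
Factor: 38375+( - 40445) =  - 2^1  *3^2*5^1 * 23^1 = - 2070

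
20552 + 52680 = 73232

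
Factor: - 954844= - 2^2*11^1*21701^1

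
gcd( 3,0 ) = 3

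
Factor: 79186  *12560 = 2^5*5^1 * 17^2*137^1*157^1 = 994576160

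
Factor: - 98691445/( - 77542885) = 7^(  -  1 )*31^1*1093^(- 1) * 2027^(  -  1 )*636719^1 = 19738289/15508577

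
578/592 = 289/296 = 0.98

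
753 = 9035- 8282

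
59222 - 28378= 30844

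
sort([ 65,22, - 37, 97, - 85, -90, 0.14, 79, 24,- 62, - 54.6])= [ - 90 ,- 85,-62, -54.6, - 37,0.14,22, 24, 65, 79,97]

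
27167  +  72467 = 99634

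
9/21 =3/7 = 0.43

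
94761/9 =10529=10529.00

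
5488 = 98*56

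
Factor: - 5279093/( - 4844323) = 11^(- 1)*19^1*277847^1*440393^ ( - 1 ) 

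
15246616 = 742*20548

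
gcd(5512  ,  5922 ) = 2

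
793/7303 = 793/7303 = 0.11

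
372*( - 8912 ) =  - 3315264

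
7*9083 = 63581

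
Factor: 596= 2^2*149^1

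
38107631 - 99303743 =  - 61196112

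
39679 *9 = 357111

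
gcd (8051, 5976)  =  83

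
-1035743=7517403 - 8553146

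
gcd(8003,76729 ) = 1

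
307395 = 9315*33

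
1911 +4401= 6312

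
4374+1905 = 6279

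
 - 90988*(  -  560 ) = 50953280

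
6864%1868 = 1260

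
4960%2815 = 2145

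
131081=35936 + 95145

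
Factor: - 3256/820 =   -  814/205 = - 2^1*5^( - 1 )*11^1 * 37^1*41^(  -  1) 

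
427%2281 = 427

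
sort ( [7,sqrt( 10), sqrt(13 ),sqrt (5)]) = [sqrt(5), sqrt( 10),sqrt ( 13), 7]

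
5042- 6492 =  - 1450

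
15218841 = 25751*591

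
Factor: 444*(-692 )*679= - 2^4*3^1*7^1*37^1 * 97^1*173^1 = - 208621392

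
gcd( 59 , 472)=59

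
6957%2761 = 1435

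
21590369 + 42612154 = 64202523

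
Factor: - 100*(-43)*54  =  232200 =2^3*3^3*5^2*43^1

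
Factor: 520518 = 2^1 * 3^1* 86753^1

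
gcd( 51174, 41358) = 6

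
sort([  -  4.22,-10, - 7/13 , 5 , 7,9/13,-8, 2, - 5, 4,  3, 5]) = [ - 10, - 8, -5,  -  4.22,-7/13,  9/13,2,3,  4,  5 , 5,  7]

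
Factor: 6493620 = 2^2*3^1*5^1 *7^1*15461^1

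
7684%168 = 124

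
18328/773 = 18328/773 = 23.71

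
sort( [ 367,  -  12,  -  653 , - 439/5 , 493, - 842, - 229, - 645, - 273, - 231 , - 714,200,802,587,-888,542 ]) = [ - 888 , - 842, - 714,-653 , - 645, - 273,  -  231, - 229, - 439/5,  -  12,200, 367 , 493,542 , 587, 802]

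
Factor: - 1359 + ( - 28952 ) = - 30311 =- 17^1*1783^1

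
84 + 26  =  110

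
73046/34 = 2148 + 7/17 = 2148.41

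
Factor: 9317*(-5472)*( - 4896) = 249610927104 = 2^10*3^4 *7^1 * 11^3* 17^1 * 19^1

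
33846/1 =33846 =33846.00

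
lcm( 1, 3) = 3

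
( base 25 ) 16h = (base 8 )1430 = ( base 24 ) 190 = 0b1100011000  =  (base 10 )792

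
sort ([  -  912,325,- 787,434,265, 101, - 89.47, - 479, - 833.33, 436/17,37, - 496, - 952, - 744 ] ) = [ - 952, - 912, - 833.33, - 787, - 744, - 496, - 479, - 89.47, 436/17 , 37 , 101,265,325 , 434 ] 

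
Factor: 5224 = 2^3*653^1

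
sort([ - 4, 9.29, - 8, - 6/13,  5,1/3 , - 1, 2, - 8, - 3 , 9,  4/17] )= [-8, -8,  -  4, - 3 ,  -  1, - 6/13, 4/17,  1/3 , 2,5,9, 9.29 ] 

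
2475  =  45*55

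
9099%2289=2232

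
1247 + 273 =1520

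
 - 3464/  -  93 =37 + 23/93 = 37.25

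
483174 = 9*53686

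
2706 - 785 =1921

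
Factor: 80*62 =2^5*5^1*31^1  =  4960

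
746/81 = 746/81 =9.21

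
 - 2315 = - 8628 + 6313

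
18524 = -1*( - 18524) 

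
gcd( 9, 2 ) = 1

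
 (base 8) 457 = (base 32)9F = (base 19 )fi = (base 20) F3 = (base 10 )303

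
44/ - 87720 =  - 1 + 21919/21930 = - 0.00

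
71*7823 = 555433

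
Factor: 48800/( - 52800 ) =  - 2^( - 1 ) * 3^( - 1)*11^(  -  1 ) *61^1 = - 61/66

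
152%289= 152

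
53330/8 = 6666 + 1/4 = 6666.25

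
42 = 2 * 21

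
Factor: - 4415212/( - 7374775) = 2^2*5^( -2)*294991^( -1 )*1103803^1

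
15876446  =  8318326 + 7558120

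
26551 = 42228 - 15677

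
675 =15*45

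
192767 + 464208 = 656975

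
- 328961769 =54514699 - 383476468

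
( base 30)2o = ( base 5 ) 314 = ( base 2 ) 1010100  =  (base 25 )39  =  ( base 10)84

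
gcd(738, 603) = 9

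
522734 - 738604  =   - 215870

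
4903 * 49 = 240247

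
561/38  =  14+29/38=14.76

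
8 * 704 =5632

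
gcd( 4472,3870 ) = 86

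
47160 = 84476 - 37316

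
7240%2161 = 757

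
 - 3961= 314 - 4275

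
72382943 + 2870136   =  75253079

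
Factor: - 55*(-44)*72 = 174240= 2^5*3^2*5^1*11^2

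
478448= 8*59806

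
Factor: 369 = 3^2 *41^1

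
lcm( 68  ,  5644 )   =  5644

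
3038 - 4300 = - 1262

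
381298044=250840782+130457262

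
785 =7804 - 7019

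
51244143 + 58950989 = 110195132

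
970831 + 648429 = 1619260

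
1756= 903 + 853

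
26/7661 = 26/7661 = 0.00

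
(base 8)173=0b1111011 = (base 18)6F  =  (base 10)123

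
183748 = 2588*71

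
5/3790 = 1/758 = 0.00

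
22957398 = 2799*8202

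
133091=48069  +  85022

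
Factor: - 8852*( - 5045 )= 44658340 = 2^2*5^1  *1009^1 * 2213^1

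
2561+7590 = 10151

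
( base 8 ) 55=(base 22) 21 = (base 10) 45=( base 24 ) 1l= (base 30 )1F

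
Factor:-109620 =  - 2^2*3^3*5^1*7^1* 29^1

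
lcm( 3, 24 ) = 24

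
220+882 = 1102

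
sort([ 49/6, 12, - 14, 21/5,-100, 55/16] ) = [ - 100 , - 14,55/16, 21/5, 49/6,12 ]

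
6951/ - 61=  -  114 + 3/61  =  - 113.95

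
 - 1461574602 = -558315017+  - 903259585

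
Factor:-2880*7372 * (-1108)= 23524346880 = 2^10*3^2*5^1*19^1*97^1 *277^1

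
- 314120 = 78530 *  ( - 4 ) 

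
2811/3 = 937 = 937.00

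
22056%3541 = 810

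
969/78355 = 969/78355 = 0.01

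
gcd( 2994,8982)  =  2994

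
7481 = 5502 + 1979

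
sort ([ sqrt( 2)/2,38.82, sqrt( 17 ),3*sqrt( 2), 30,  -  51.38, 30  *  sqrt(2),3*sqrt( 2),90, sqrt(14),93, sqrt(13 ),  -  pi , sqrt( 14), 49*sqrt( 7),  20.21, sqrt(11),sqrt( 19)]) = [-51.38, - pi,sqrt( 2 )/2,  sqrt( 11),sqrt ( 13),sqrt( 14) , sqrt( 14), sqrt( 17),3*sqrt(2),3*sqrt(2),sqrt( 19), 20.21, 30,38.82, 30*sqrt( 2),90, 93, 49*sqrt( 7 )] 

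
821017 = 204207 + 616810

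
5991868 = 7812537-1820669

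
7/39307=7/39307 = 0.00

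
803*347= 278641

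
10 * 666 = 6660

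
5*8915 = 44575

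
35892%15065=5762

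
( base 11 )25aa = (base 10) 3387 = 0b110100111011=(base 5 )102022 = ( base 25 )5AC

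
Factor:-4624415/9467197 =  - 5^1*89^( - 1 ) * 617^1*1499^1 * 106373^(-1 ) 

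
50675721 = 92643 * 547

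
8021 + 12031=20052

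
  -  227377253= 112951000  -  340328253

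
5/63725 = 1/12745 = 0.00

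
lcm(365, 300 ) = 21900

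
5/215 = 1/43=0.02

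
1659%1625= 34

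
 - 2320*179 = -415280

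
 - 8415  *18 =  - 151470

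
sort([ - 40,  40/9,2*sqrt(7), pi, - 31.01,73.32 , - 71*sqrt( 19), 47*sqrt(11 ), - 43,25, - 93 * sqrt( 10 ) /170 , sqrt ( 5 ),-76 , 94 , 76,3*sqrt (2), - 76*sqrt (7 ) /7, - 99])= [ - 71*sqrt(19), - 99, - 76, - 43,- 40, - 31.01, - 76*sqrt( 7)/7,-93*sqrt( 10 ) /170, sqrt( 5) , pi,3*sqrt( 2), 40/9 , 2*sqrt( 7 ) , 25, 73.32,76, 94, 47* sqrt(11)] 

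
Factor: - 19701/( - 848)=2^( - 4)*  3^2*11^1*53^ ( - 1)*199^1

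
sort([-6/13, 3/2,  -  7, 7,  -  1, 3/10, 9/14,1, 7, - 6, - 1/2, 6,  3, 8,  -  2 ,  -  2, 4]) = [-7, - 6, - 2, - 2,- 1, - 1/2, - 6/13,  3/10, 9/14, 1, 3/2, 3,4,6,7, 7,8]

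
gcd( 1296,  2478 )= 6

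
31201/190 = 31201/190= 164.22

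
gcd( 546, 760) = 2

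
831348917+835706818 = 1667055735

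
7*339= 2373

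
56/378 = 4/27 = 0.15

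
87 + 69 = 156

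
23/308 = 23/308  =  0.07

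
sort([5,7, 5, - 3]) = [-3,5,5,  7]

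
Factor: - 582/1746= - 3^( - 1) = - 1/3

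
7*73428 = 513996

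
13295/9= 1477 + 2/9 = 1477.22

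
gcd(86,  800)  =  2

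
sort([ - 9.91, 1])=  [ - 9.91,1]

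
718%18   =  16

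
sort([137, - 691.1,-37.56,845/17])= [ - 691.1, - 37.56, 845/17, 137 ] 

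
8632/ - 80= - 1079/10=- 107.90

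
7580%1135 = 770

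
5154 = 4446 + 708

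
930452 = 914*1018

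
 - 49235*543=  - 26734605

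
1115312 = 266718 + 848594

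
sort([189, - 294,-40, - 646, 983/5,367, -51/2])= [-646, - 294, - 40, - 51/2,189,983/5,367] 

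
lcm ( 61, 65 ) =3965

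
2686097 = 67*40091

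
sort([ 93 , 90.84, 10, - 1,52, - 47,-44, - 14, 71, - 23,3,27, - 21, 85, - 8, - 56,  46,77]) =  [-56, - 47, - 44, - 23,-21, - 14, - 8, - 1,3,10,27 , 46,  52,71,77, 85,90.84,93 ]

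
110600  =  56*1975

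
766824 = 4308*178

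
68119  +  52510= 120629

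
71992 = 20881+51111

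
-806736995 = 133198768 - 939935763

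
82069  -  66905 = 15164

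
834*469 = 391146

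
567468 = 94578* 6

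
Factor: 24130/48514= 5^1*19^1*191^( - 1) = 95/191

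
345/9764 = 345/9764 = 0.04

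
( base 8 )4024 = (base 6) 13324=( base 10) 2068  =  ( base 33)1tm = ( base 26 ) 31E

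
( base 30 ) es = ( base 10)448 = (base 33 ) DJ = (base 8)700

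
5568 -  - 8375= 13943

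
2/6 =1/3   =  0.33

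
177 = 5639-5462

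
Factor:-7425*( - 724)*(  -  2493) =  - 2^2*3^5 * 5^2*11^1*181^1*277^1  =  - 13401620100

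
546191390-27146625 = 519044765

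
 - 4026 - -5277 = 1251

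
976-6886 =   -  5910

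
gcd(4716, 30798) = 18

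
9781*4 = 39124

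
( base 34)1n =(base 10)57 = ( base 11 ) 52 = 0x39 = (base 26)25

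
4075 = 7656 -3581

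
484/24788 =121/6197=0.02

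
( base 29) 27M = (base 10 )1907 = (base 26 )2L9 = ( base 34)1m3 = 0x773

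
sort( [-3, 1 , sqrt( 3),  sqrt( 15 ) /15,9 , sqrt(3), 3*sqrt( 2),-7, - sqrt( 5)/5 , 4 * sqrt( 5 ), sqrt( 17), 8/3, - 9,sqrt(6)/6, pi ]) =[- 9, - 7, - 3,-sqrt( 5 )/5, sqrt( 15 )/15 , sqrt( 6) /6, 1, sqrt( 3 ), sqrt (3), 8/3,pi, sqrt( 17),3 * sqrt( 2), 4 * sqrt( 5), 9] 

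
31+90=121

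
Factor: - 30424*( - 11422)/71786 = 173751464/35893 = 2^3 * 11^(-1)*13^(- 1)*251^(-1)*3803^1*5711^1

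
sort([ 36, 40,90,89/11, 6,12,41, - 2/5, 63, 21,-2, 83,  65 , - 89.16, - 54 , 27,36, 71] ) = [ - 89.16, - 54,-2, - 2/5, 6,89/11,12, 21,27,36, 36,40,41, 63, 65, 71, 83,90] 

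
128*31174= 3990272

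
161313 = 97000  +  64313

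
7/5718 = 7/5718 = 0.00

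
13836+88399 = 102235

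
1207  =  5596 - 4389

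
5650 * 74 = 418100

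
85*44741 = 3802985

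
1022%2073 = 1022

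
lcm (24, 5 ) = 120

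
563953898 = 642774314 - 78820416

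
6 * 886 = 5316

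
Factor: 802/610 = 5^( - 1)*61^( - 1)*401^1=401/305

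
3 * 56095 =168285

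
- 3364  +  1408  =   - 1956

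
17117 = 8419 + 8698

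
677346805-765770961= - 88424156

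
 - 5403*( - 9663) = 52209189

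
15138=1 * 15138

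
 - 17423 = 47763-65186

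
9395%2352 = 2339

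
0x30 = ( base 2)110000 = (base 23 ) 22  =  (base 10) 48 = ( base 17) 2E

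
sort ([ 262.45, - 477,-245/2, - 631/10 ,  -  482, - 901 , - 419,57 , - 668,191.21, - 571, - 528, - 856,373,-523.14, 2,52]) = [-901, - 856, - 668,  -  571, - 528,-523.14, - 482 ,-477 , - 419, - 245/2 , - 631/10,2 , 52,57,191.21,  262.45 , 373 ] 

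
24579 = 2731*9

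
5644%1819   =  187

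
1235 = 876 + 359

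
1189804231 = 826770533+363033698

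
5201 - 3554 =1647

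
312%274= 38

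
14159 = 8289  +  5870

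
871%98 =87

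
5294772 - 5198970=95802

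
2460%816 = 12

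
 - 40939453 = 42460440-83399893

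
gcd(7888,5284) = 4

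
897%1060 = 897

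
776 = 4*194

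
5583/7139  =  5583/7139 = 0.78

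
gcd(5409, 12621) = 1803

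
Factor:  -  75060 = -2^2*3^3*5^1*139^1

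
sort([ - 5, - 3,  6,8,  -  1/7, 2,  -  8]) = [ - 8,-5 ,-3 , - 1/7, 2,6,  8]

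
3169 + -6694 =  -3525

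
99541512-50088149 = 49453363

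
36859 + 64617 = 101476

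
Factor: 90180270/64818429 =30060090/21606143  =  2^1*3^2*5^1*13^( - 2) *19^1*173^( - 1 )*739^ ( - 1)*17579^1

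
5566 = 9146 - 3580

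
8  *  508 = 4064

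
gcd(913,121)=11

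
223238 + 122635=345873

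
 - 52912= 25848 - 78760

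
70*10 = 700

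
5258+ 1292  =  6550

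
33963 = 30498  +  3465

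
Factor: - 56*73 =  - 4088 = - 2^3*7^1 * 73^1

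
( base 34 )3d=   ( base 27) 47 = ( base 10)115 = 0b1110011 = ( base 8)163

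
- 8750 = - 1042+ - 7708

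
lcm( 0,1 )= 0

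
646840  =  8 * 80855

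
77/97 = 77/97= 0.79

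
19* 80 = 1520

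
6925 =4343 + 2582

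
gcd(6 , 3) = 3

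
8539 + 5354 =13893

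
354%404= 354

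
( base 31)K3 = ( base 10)623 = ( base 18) 1GB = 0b1001101111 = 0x26f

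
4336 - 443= 3893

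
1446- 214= 1232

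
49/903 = 7/129=0.05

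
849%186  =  105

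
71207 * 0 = 0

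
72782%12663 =9467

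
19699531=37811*521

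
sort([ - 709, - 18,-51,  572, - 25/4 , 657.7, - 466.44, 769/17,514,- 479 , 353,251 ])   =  [ - 709,  -  479, - 466.44, - 51, - 18, - 25/4,769/17,251 , 353,514,572,657.7]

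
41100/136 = 10275/34 = 302.21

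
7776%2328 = 792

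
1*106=106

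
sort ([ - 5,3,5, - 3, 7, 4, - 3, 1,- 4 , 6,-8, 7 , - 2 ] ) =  [ - 8, - 5, - 4, - 3,  -  3, - 2, 1,3, 4,5,6,7, 7]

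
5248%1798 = 1652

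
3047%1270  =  507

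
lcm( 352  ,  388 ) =34144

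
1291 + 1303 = 2594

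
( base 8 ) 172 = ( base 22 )5c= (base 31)3T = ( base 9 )145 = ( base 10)122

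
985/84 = 985/84= 11.73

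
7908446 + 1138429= 9046875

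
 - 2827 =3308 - 6135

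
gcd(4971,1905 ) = 3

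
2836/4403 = 2836/4403 = 0.64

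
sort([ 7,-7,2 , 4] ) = [ - 7,2,4,7 ] 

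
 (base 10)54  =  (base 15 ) 39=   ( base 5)204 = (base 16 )36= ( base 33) 1l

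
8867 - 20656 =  - 11789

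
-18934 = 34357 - 53291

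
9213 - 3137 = 6076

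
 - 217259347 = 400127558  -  617386905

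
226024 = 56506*4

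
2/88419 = 2/88419  =  0.00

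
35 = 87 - 52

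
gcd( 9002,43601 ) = 1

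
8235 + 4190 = 12425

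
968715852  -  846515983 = 122199869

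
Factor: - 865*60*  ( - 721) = 37419900 = 2^2 * 3^1*5^2*7^1*103^1*173^1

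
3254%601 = 249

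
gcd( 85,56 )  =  1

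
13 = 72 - 59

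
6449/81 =79 + 50/81 =79.62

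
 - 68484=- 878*78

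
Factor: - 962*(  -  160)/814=2^5*5^1*11^(- 1 )*13^1 = 2080/11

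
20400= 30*680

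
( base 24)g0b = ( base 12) 540b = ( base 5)243402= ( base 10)9227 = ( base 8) 22013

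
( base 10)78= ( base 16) 4E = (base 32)2E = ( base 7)141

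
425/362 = 425/362 = 1.17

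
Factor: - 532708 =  - 2^2*11^1*12107^1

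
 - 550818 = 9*( - 61202)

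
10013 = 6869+3144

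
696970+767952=1464922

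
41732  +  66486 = 108218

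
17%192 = 17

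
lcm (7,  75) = 525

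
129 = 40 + 89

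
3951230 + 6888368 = 10839598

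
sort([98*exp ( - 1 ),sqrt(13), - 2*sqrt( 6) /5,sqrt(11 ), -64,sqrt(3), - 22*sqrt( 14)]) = [ - 22*sqrt ( 14), - 64, - 2*sqrt( 6)/5,sqrt( 3),sqrt( 11),sqrt(13),98*exp(-1)]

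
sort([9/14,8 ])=[9/14,8]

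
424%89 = 68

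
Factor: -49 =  - 7^2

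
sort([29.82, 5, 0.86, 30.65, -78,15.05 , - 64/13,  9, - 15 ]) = [-78,-15, - 64/13,0.86,  5,  9 , 15.05  ,  29.82, 30.65 ]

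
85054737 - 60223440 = 24831297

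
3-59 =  - 56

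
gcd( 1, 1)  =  1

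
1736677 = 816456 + 920221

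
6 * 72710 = 436260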